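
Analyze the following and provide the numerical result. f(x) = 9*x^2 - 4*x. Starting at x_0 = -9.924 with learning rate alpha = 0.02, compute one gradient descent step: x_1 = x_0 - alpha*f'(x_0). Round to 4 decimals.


We compute the gradient at x_0 and apply the update.
f'(x) = 18*x - 4
f'(-9.924) = 18*-9.924 - 4 = -182.632
x_1 = -9.924 - 0.02*-182.632 = -6.2714


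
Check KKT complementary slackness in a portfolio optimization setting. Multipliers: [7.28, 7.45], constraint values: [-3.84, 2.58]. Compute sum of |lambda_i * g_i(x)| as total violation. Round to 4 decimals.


KKT complementary slackness check:
lambda_1 * g_1 = 7.28 * -3.84 = -27.9552
lambda_2 * g_2 = 7.45 * 2.58 = 19.221
Total violation = 27.9552 + 19.221 = 47.1762


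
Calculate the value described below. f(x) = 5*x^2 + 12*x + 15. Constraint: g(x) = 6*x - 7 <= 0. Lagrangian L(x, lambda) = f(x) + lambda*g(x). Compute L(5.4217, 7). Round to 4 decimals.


Step 1: Evaluate f(x).
f(5.4217) = 5*5.4217^2 + 12*5.4217 + 15 = 227.0346
Step 2: Evaluate g(x).
g(5.4217) = 6*5.4217 - 7 = 25.5302
Step 3: Compute Lagrangian.
L = 227.0346 + 7*25.5302 = 405.746


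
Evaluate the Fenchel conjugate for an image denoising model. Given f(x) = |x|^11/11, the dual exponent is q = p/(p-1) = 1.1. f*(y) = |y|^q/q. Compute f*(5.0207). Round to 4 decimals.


The conjugate exponent q satisfies 1/p + 1/q = 1.
p = 11, so q = 11/(11 - 1) = 1.1
|y|^q = 5.0207^1.1 = 5.8998
f*(5.0207) = 5.8998 / 1.1 = 5.3635


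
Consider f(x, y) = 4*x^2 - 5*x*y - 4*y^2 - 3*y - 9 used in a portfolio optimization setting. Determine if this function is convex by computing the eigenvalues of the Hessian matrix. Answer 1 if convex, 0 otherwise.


The Hessian of f(x,y) = 4*x^2 - 5*x*y - 4*y^2 - 3*y - 9 is:
H = [[8, -5], [-5, -8]]
Trace = 8 - 8 = 0
Determinant = 8*-8 - (-5)^2 = -89
Discriminant = (0)^2 - 4*-89 = 356.0
Eigenvalues: lambda_1 = -9.434, lambda_2 = 9.434
The function is not convex.

0


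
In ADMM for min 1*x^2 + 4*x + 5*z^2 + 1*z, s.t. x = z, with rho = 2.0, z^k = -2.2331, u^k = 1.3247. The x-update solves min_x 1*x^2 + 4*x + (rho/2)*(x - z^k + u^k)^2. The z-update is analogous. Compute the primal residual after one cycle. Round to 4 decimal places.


ADMM iteration with rho = 2.0, z^k = -2.2331, u^k = 1.3247
Step 1: x-update.
Minimize 1*x^2 + 4*x + (2.0/2)*(x + 2.2331 + 1.3247)^2
FOC: (2*1 + 2.0)*x = -4 + 2.0*(-2.2331 - 1.3247)
x^{k+1} = -2.7789
Step 2: z-update.
Minimize 5*z^2 + 1*z + (2.0/2)*(-2.7789 - z + 1.3247)^2
FOC: (2*5 + 2.0)*z = -1 + 2.0*(-2.7789 + 1.3247)
z^{k+1} = -0.3257
Step 3: u-update.
u^{k+1} = 1.3247 - 2.7789 + 0.3257 = -1.1285
Step 4: Primal residual = |-2.7789 + 0.3257| = 2.4532


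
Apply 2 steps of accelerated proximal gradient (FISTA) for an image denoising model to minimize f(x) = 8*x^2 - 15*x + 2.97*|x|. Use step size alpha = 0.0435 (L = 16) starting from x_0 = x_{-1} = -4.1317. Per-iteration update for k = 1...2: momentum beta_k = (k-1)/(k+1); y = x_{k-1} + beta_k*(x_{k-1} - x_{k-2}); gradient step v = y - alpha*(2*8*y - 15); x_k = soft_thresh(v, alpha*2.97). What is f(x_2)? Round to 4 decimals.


FISTA on f(x) = 8*x^2 - 15*x + 2.97*|x|
L = 16, alpha = 0.0435
Iteration 1: beta = 0.0, y = -4.1317 + 0.0*(-4.1317 + 4.1317) = -4.1317
  grad(y) = -81.1072, v = y - alpha*grad = -0.6035
  prox(v) = soft_thresh(-0.6035, 0.1292) = -0.4743
Iteration 2: beta = 0.3333, y = -0.4743 + 0.3333*(-0.4743 + 4.1317) = 0.7448
  grad(y) = -3.0836, v = y - alpha*grad = 0.8789
  prox(v) = soft_thresh(0.8789, 0.1292) = 0.7497
f(x_2) = 8*0.7497^2 - 15*0.7497 + 2.97*|0.7497| = -4.5225


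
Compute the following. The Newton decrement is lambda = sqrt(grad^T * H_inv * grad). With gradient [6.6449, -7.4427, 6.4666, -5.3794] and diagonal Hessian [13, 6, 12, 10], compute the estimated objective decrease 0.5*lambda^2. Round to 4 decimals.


Step 1: H is diagonal, so H^(-1) * g = [0.5111, -1.2405, 0.5389, -0.5379].
Step 2: g^T H^(-1) g = sum_i g_i^2 / H_ii
  = (6.6449)^2/13 + (-7.4427)^2/6 + (6.4666)^2/12 + (-5.3794)^2/10
  = 3.3965 + 9.2323 + 3.4847 + 2.8938 = 19.0073
Step 3: Objective decrease = 0.5 * g^T H^(-1) g = 9.5037


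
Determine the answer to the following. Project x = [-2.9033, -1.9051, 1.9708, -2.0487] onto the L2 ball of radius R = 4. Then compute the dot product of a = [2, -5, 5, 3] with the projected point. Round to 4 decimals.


Step 1: Compute ||x|| (intermediates to 6 decimals).
||x|| = sqrt((-2.9033)^2 + (-1.9051)^2 + 1.9708^2 + (-2.0487)^2) = 4.487737
Step 2: Project.
Since ||x|| > R, scale = R/||x|| = 4/4.487737 = 0.891318, proj(x) = scale * x
proj(x) = [-2.587764, -1.69805, 1.75661, -1.826043]
Step 3: Dot product.
a^T * proj(x) = 2*(-2.587764) - 5*(-1.69805) + 5*1.75661 + 3*(-1.826043) = 6.6196


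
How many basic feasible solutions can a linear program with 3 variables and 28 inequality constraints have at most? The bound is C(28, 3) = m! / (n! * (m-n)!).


Each vertex corresponds to some choice of n active constraints out of m, so the number of vertices is at most C(m, n) = m! / (n!(m-n)!).
m = 28, n = 3
Numerator: 28 * 27 * 26
Denominator: 3! = 6
C(28, 3) = 3276


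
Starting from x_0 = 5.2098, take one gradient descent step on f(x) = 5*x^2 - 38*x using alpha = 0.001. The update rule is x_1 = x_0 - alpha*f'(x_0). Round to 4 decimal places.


We compute the gradient at x_0 and apply the update.
f'(x) = 10*x - 38
f'(5.2098) = 10*5.2098 - 38 = 14.098
x_1 = 5.2098 - 0.001*14.098 = 5.1957


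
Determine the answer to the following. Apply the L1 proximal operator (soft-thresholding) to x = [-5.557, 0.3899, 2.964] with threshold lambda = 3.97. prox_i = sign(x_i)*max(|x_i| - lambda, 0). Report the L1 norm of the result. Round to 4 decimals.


Soft-thresholding with lambda = 3.97:
prox(-5.557) = sign(-5.557)*max(|-5.557| - 3.97, 0) = -1.587
prox(0.3899) = sign(0.3899)*max(|0.3899| - 3.97, 0) = 0.0
prox(2.964) = sign(2.964)*max(|2.964| - 3.97, 0) = 0.0
prox(x) = [-1.587, 0.0, 0.0]
||prox(x)||_1 = 1.587 + 0.0 + 0.0 = 1.587


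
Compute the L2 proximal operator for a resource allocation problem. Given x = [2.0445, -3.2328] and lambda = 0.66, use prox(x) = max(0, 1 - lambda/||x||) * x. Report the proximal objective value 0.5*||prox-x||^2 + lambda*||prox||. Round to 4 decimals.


Step 1: Compute ||x||.
||x|| = 3.825
Step 2: Compute scaling factor.
scale = max(0, 1 - 0.66/3.825) = 0.8275
Step 3: prox(x) = [1.6917, -2.675]
||prox(x)|| = 3.165
Step 4: Proximal objective.
0.5*||prox-x||^2 = 0.2178
lambda*||prox|| = 2.0889
Total = 2.3067


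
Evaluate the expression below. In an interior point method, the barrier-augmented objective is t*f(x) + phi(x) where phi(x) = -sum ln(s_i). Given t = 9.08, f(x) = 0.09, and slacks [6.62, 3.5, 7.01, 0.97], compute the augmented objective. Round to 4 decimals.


Step 1: Compute log-barrier.
ln values: [1.8901, 1.2528, 1.9473, -0.0305]
phi = -(1.8901 + 1.2528 + 1.9473 - 0.0305) = -5.0597
Step 2: Compute augmented objective.
t*f(x) = 9.08*0.09 = 0.8172
Total = 0.8172 - 5.0597 = -4.2425


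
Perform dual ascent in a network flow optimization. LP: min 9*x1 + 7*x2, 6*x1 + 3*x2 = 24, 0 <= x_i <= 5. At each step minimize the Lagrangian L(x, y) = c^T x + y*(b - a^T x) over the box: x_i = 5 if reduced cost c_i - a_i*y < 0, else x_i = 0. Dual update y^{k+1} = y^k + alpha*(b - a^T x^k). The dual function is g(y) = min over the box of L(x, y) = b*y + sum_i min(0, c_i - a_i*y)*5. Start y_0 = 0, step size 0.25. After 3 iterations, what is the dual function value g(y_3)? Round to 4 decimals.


Dual ascent for LP: min 9*x1 + 7*x2, 6*x1 + 3*x2 = 24, 0 <= x_i <= 5
Step 1: y^k = 0.0, reduced costs: (9.0, 7.0)
  x^k = (0.0, 0.0), subgradient = b - a^T x = 24.0
  y^{k+1} = 0.0 + 0.25*24.0 = 6.0
Step 2: y^k = 6.0, reduced costs: (-27.0, -11.0)
  x^k = (5.0, 5.0), subgradient = b - a^T x = -21.0
  y^{k+1} = 6.0 + 0.25*-21.0 = 0.75
Step 3: y^k = 0.75, reduced costs: (4.5, 4.75)
  x^k = (0.0, 0.0), subgradient = b - a^T x = 24.0
  y^{k+1} = 0.75 + 0.25*24.0 = 6.75
Dual objective at y_3 = 6.75: reduced costs (-31.5, -13.25), box minimizer x = (5.0, 5.0)
g(y_3) = b*y + (c1 - a1*y)*x1 + (c2 - a2*y)*x2 = 24*6.75 + (-31.5)*5.0 + (-13.25)*5.0 = 162.0 - 157.5 - 66.25 = -61.75


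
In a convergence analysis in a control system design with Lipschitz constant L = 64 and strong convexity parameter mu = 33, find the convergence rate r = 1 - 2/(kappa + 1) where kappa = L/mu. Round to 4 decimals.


Step 1: Compute the condition number.
kappa = L/mu = 64/33 = 1.9394
Step 2: Compute the convergence rate.
r = 1 - 2/(kappa + 1) = 1 - 2*mu/(L + mu) = (L - mu)/(L + mu) = 31/97 = 0.3196


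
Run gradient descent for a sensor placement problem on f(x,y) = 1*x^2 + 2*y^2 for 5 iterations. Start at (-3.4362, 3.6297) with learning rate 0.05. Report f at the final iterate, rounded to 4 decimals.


Gradient descent on f(x,y) = 1*x^2 + 2*y^2.
Starting point: (-3.4362, 3.6297), alpha = 0.05
Step 1: grad_x = 2*1*-3.4362 = -6.8724, grad_y = 2*2*3.6297 = 14.5188
  x_1 = -3.4362 - 0.05*-6.8724 = -3.0926
  y_1 = 3.6297 - 0.05*14.5188 = 2.9038
Step 2: grad_x = 2*1*-3.0926 = -6.1852, grad_y = 2*2*2.9038 = 11.615
  x_2 = -3.0926 - 0.05*-6.1852 = -2.7833
  y_2 = 2.9038 - 0.05*11.615 = 2.323
Step 3: grad_x = 2*1*-2.7833 = -5.5666, grad_y = 2*2*2.323 = 9.292
  x_3 = -2.7833 - 0.05*-5.5666 = -2.505
  y_3 = 2.323 - 0.05*9.292 = 1.8584
Step 4: grad_x = 2*1*-2.505 = -5.01, grad_y = 2*2*1.8584 = 7.4336
  x_4 = -2.505 - 0.05*-5.01 = -2.2545
  y_4 = 1.8584 - 0.05*7.4336 = 1.4867
Step 5: grad_x = 2*1*-2.2545 = -4.509, grad_y = 2*2*1.4867 = 5.9469
  x_5 = -2.2545 - 0.05*-4.509 = -2.029
  y_5 = 1.4867 - 0.05*5.9469 = 1.1894
f(-2.029, 1.1894) = 1*(-2.029)^2 + 2*1.1894^2 = 6.9463


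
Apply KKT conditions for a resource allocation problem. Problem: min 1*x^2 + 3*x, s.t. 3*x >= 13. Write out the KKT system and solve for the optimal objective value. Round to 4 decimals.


Step 1: Try lambda = 0 (constraint inactive).
x_unc = -3/(2*1) = -1.5
Check: 3*-1.5 = -4.5 < 13 -- violated!
Step 2: Constraint must be active: 3*x = 13
x* = 13/3 = 4.3333 (rounded; the exact value 13/3 is used below)
lambda = (2*1*(13/3) + 3)/3 = 3.8889
Step 3: Compute optimal value.
f(x*) = 1*(13/3)^2 + 3*(13/3) = 31.7778


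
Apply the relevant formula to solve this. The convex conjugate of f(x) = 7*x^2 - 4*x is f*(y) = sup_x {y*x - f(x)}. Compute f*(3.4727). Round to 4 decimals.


f*(y) = sup_x {y*x - a*x^2 - b*x} = sup_x {(y-b)*x - a*x^2}
FOC: (y - b) - 2a*x = 0 => x* = (y - b)/(2a)
x* = (3.4727 + 4)/(2*7) = 0.5338
f*(3.4727) = (y-b)^2/(4a) = (3.4727 + 4)^2/(4*7)
= 55.8412/28 = 1.9943


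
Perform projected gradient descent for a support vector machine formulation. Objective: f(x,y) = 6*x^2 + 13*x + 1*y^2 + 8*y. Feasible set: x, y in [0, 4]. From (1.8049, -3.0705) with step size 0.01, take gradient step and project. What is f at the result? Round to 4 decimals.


Step 1: Compute gradient at (1.8049, -3.0705).
grad_x = 2*6*1.8049 + 13 = 34.6588
grad_y = 2*1*-3.0705 + 8 = 1.859
Step 2: Gradient step.
x_raw = 1.8049 - 0.01*34.6588 = 1.4583
y_raw = -3.0705 - 0.01*1.859 = -3.0891
Step 3: Project onto [0, 4].
x_proj = clip(1.4583) = 1.4583
y_proj = clip(-3.0891) = 0.0
Step 4: Evaluate f.
f(1.4583, 0.0) = 31.7181


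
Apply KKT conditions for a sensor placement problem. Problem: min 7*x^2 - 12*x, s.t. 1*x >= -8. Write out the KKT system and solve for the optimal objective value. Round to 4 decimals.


Step 1: Try lambda = 0 (constraint inactive).
Stationarity: 2*7*x - 12 = 0
x* = 12/(2*7) = 6/7 = 0.8571 (rounded; the exact value 6/7 is used below)
Check constraint: 1*0.8571 = 0.8571 >= -8 -- satisfied.
Step 2: Compute optimal value.
f(x*) = 7*(6/7)^2 - 12*(6/7) = -5.1429


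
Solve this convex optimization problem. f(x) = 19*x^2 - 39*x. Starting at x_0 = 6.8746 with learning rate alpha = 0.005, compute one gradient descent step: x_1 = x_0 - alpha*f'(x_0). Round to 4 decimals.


We compute the gradient at x_0 and apply the update.
f'(x) = 38*x - 39
f'(6.8746) = 38*6.8746 - 39 = 222.2348
x_1 = 6.8746 - 0.005*222.2348 = 5.7634


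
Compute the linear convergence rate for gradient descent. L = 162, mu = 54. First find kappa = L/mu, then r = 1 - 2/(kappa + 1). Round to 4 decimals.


Step 1: Compute the condition number.
kappa = L/mu = 162/54 = 3.0
Step 2: Compute the convergence rate.
r = 1 - 2/(kappa + 1) = 1 - 2*mu/(L + mu) = (L - mu)/(L + mu) = 108/216 = 0.5


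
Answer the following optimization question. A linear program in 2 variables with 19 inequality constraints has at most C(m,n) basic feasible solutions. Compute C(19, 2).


Each vertex corresponds to some choice of n active constraints out of m, so the number of vertices is at most C(m, n) = m! / (n!(m-n)!).
m = 19, n = 2
Numerator: 19 * 18
Denominator: 2! = 2
C(19, 2) = 171


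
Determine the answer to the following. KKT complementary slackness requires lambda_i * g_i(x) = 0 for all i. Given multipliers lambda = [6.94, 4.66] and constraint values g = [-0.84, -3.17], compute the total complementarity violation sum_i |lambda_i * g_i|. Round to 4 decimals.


KKT complementary slackness check:
lambda_1 * g_1 = 6.94 * -0.84 = -5.8296
lambda_2 * g_2 = 4.66 * -3.17 = -14.7722
Total violation = 5.8296 + 14.7722 = 20.6018


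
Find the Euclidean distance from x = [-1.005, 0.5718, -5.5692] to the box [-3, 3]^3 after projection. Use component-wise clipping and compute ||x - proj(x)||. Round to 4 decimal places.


Project each component onto [-3, 3].
clip(-1.005) = -1.005, clip(0.5718) = 0.5718, clip(-5.5692) = -3.0
Projection = [-1.005, 0.5718, -3.0]
Squared diffs: [0.0, 0.0, 6.6008]
Distance = sqrt(6.6008) = 2.5692


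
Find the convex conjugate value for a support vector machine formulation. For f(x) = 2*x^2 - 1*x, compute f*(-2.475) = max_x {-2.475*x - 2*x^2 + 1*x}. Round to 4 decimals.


f*(y) = sup_x {y*x - a*x^2 - b*x} = sup_x {(y-b)*x - a*x^2}
FOC: (y - b) - 2a*x = 0 => x* = (y - b)/(2a)
x* = (-2.475 + 1)/(2*2) = -0.3688
f*(-2.475) = (y-b)^2/(4a) = (-2.475 + 1)^2/(4*2)
= 2.1756/8 = 0.272


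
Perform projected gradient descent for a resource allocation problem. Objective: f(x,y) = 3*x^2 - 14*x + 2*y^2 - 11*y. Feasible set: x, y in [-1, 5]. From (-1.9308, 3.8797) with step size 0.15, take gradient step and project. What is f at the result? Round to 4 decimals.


Step 1: Compute gradient at (-1.9308, 3.8797).
grad_x = 2*3*-1.9308 - 14 = -25.5848
grad_y = 2*2*3.8797 - 11 = 4.5188
Step 2: Gradient step.
x_raw = -1.9308 - 0.15*-25.5848 = 1.9069
y_raw = 3.8797 - 0.15*4.5188 = 3.2019
Step 3: Project onto [-1, 5].
x_proj = clip(1.9069) = 1.9069
y_proj = clip(3.2019) = 3.2019
Step 4: Evaluate f.
f(1.9069, 3.2019) = -30.5045


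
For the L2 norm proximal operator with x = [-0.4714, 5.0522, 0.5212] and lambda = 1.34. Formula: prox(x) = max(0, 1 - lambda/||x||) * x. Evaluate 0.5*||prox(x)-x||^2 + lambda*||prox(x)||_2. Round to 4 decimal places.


Step 1: Compute ||x||.
||x|| = 5.1008
Step 2: Compute scaling factor.
scale = max(0, 1 - 1.34/5.1008) = 0.7373
Step 3: prox(x) = [-0.3476, 3.725, 0.3843]
||prox(x)|| = 3.7608
Step 4: Proximal objective.
0.5*||prox-x||^2 = 0.8978
lambda*||prox|| = 5.0395
Total = 5.9373


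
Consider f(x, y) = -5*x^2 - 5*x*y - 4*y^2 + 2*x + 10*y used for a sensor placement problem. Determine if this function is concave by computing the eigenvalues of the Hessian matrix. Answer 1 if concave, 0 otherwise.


The Hessian of f(x,y) = -5*x^2 - 5*x*y - 4*y^2 + 2*x + 10*y is:
H = [[-10, -5], [-5, -8]]
Trace = -10 - 8 = -18
Determinant = -10*-8 - (-5)^2 = 55
Discriminant = (-18)^2 - 4*55 = 104.0
Eigenvalues: lambda_1 = -14.099, lambda_2 = -3.901
The function is concave.

1


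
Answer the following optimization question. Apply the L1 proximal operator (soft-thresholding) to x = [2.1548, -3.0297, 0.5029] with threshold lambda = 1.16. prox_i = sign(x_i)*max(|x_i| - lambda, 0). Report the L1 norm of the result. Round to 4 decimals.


Soft-thresholding with lambda = 1.16:
prox(2.1548) = sign(2.1548)*max(|2.1548| - 1.16, 0) = 0.9948
prox(-3.0297) = sign(-3.0297)*max(|-3.0297| - 1.16, 0) = -1.8697
prox(0.5029) = sign(0.5029)*max(|0.5029| - 1.16, 0) = 0.0
prox(x) = [0.9948, -1.8697, 0.0]
||prox(x)||_1 = 0.9948 + 1.8697 + 0.0 = 2.8645


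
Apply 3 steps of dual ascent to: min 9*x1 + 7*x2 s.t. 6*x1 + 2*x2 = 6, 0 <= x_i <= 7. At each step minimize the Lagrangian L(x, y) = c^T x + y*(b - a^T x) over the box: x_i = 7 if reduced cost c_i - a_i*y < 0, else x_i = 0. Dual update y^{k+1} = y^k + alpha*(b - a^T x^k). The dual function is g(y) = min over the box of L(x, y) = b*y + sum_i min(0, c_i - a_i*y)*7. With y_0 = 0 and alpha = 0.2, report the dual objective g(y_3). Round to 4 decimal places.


Dual ascent for LP: min 9*x1 + 7*x2, 6*x1 + 2*x2 = 6, 0 <= x_i <= 7
Step 1: y^k = 0.0, reduced costs: (9.0, 7.0)
  x^k = (0.0, 0.0), subgradient = b - a^T x = 6.0
  y^{k+1} = 0.0 + 0.2*6.0 = 1.2
Step 2: y^k = 1.2, reduced costs: (1.8, 4.6)
  x^k = (0.0, 0.0), subgradient = b - a^T x = 6.0
  y^{k+1} = 1.2 + 0.2*6.0 = 2.4
Step 3: y^k = 2.4, reduced costs: (-5.4, 2.2)
  x^k = (7.0, 0.0), subgradient = b - a^T x = -36.0
  y^{k+1} = 2.4 + 0.2*-36.0 = -4.8
Dual objective at y_3 = -4.8: reduced costs (37.8, 16.6), box minimizer x = (0.0, 0.0)
g(y_3) = b*y + (c1 - a1*y)*x1 + (c2 - a2*y)*x2 = 6*(-4.8) + 37.8*0.0 + 16.6*0.0 = -28.8 + 0.0 + 0.0 = -28.8


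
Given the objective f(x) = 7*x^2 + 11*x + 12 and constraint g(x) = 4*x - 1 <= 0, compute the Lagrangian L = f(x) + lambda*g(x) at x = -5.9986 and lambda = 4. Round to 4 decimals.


Step 1: Evaluate f(x).
f(-5.9986) = 7*(-5.9986)^2 + 11*(-5.9986) + 12 = 197.8978
Step 2: Evaluate g(x).
g(-5.9986) = 4*-5.9986 - 1 = -24.9944
Step 3: Compute Lagrangian.
L = 197.8978 + 4*-24.9944 = 97.9202


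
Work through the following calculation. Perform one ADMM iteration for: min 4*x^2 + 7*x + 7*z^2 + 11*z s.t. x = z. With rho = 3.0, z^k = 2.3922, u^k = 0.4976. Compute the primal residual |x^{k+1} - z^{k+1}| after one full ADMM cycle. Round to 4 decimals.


ADMM iteration with rho = 3.0, z^k = 2.3922, u^k = 0.4976
Step 1: x-update.
Minimize 4*x^2 + 7*x + (3.0/2)*(x - 2.3922 + 0.4976)^2
FOC: (2*4 + 3.0)*x = -7 + 3.0*(2.3922 - 0.4976)
x^{k+1} = -0.1197
Step 2: z-update.
Minimize 7*z^2 + 11*z + (3.0/2)*(-0.1197 - z + 0.4976)^2
FOC: (2*7 + 3.0)*z = -11 + 3.0*(-0.1197 + 0.4976)
z^{k+1} = -0.5804
Step 3: u-update.
u^{k+1} = 0.4976 - 0.1197 + 0.5804 = 0.9583
Step 4: Primal residual = |-0.1197 + 0.5804| = 0.4607


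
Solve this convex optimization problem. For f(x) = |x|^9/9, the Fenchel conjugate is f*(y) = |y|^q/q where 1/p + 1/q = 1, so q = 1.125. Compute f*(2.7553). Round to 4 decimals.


The conjugate exponent q satisfies 1/p + 1/q = 1.
p = 9, so q = 9/(9 - 1) = 1.125
|y|^q = 2.7553^1.125 = 3.1274
f*(2.7553) = 3.1274 / 1.125 = 2.78


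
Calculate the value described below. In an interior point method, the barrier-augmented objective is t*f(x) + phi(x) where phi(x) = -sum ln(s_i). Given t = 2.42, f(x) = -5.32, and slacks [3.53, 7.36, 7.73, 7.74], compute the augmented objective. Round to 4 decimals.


Step 1: Compute log-barrier.
ln values: [1.2613, 1.9961, 2.0451, 2.0464]
phi = -(1.2613 + 1.9961 + 2.0451 + 2.0464) = -7.3489
Step 2: Compute augmented objective.
t*f(x) = 2.42*-5.32 = -12.8744
Total = -12.8744 - 7.3489 = -20.2233


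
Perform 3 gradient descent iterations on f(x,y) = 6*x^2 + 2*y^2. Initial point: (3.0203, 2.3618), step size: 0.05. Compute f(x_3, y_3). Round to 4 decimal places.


Gradient descent on f(x,y) = 6*x^2 + 2*y^2.
Starting point: (3.0203, 2.3618), alpha = 0.05
Step 1: grad_x = 2*6*3.0203 = 36.2436, grad_y = 2*2*2.3618 = 9.4472
  x_1 = 3.0203 - 0.05*36.2436 = 1.2081
  y_1 = 2.3618 - 0.05*9.4472 = 1.8894
Step 2: grad_x = 2*6*1.2081 = 14.4974, grad_y = 2*2*1.8894 = 7.5578
  x_2 = 1.2081 - 0.05*14.4974 = 0.4832
  y_2 = 1.8894 - 0.05*7.5578 = 1.5116
Step 3: grad_x = 2*6*0.4832 = 5.799, grad_y = 2*2*1.5116 = 6.0462
  x_3 = 0.4832 - 0.05*5.799 = 0.1933
  y_3 = 1.5116 - 0.05*6.0462 = 1.2092
f(0.1933, 1.2092) = 6*0.1933^2 + 2*1.2092^2 = 3.1487


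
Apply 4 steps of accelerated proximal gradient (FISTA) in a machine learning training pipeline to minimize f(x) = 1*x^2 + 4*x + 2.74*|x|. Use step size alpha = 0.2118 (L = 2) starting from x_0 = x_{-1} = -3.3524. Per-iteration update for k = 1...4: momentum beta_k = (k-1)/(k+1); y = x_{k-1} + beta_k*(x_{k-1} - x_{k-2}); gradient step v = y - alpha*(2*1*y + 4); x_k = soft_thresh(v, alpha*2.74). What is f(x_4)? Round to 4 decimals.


FISTA on f(x) = 1*x^2 + 4*x + 2.74*|x|
L = 2, alpha = 0.2118
Iteration 1: beta = 0.0, y = -3.3524 + 0.0*(-3.3524 + 3.3524) = -3.3524
  grad(y) = -2.7048, v = y - alpha*grad = -2.7795
  prox(v) = soft_thresh(-2.7795, 0.5803) = -2.1992
Iteration 2: beta = 0.3333, y = -2.1992 + 0.3333*(-2.1992 + 3.3524) = -1.8148
  grad(y) = 0.3704, v = y - alpha*grad = -1.8932
  prox(v) = soft_thresh(-1.8932, 0.5803) = -1.3129
Iteration 3: beta = 0.5, y = -1.3129 + 0.5*(-1.3129 + 2.1992) = -0.8698
  grad(y) = 2.2605, v = y - alpha*grad = -1.3485
  prox(v) = soft_thresh(-1.3485, 0.5803) = -0.7682
Iteration 4: beta = 0.6, y = -0.7682 + 0.6*(-0.7682 + 1.3129) = -0.4414
  grad(y) = 3.1172, v = y - alpha*grad = -1.1016
  prox(v) = soft_thresh(-1.1016, 0.5803) = -0.5213
f(x_4) = 1*(-0.5213)^2 + 4*(-0.5213) + 2.74*|-0.5213| = -0.3851


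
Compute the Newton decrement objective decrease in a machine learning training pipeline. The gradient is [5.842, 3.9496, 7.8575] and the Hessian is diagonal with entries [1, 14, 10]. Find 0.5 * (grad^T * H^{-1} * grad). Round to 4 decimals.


Step 1: H is diagonal, so H^(-1) * g = [5.842, 0.2821, 0.7858].
Step 2: g^T H^(-1) g = sum_i g_i^2 / H_ii
  = (5.842)^2/1 + (3.9496)^2/14 + (7.8575)^2/10
  = 34.129 + 1.1142 + 6.174 = 41.4172
Step 3: Objective decrease = 0.5 * g^T H^(-1) g = 20.7086


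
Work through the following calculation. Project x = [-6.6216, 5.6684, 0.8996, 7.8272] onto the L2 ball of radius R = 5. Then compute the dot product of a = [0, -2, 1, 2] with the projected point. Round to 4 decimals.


Step 1: Compute ||x|| (intermediates to 6 decimals).
||x|| = sqrt((-6.6216)^2 + 5.6684^2 + 0.8996^2 + 7.8272^2) = 11.749497
Step 2: Project.
Since ||x|| > R, scale = R/||x|| = 5/11.749497 = 0.42555, proj(x) = scale * x
proj(x) = [-2.817822, 2.412188, 0.382825, 3.330865]
Step 3: Dot product.
a^T * proj(x) = 0*(-2.817822) - 2*2.412188 + 1*0.382825 + 2*3.330865 = 2.2202


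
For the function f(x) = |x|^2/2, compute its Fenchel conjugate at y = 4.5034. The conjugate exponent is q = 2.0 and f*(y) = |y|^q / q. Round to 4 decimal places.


The conjugate exponent q satisfies 1/p + 1/q = 1.
p = 2, so q = 2/(2 - 1) = 2.0
|y|^q = 4.5034^2.0 = 20.2806
f*(4.5034) = 20.2806 / 2.0 = 10.1403


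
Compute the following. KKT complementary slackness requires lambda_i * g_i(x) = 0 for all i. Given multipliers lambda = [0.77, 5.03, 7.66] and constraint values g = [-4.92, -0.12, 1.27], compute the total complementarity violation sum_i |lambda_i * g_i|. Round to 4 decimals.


KKT complementary slackness check:
lambda_1 * g_1 = 0.77 * -4.92 = -3.7884
lambda_2 * g_2 = 5.03 * -0.12 = -0.6036
lambda_3 * g_3 = 7.66 * 1.27 = 9.7282
Total violation = 3.7884 + 0.6036 + 9.7282 = 14.1202


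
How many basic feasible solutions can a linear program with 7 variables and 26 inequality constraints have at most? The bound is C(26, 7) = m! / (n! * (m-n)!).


Each vertex corresponds to some choice of n active constraints out of m, so the number of vertices is at most C(m, n) = m! / (n!(m-n)!).
m = 26, n = 7
Numerator: 26 * 25 * 24 * 23 * 22 * 21 * 20
Denominator: 7! = 5040
C(26, 7) = 657800


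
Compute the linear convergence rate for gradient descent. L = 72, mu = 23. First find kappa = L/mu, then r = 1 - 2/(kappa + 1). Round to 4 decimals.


Step 1: Compute the condition number.
kappa = L/mu = 72/23 = 3.1304
Step 2: Compute the convergence rate.
r = 1 - 2/(kappa + 1) = 1 - 2*mu/(L + mu) = (L - mu)/(L + mu) = 49/95 = 0.5158


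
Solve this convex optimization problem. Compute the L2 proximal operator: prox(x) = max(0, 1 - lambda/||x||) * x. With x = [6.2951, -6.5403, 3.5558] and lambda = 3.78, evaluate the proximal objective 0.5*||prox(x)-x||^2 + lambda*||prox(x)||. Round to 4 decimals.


Step 1: Compute ||x||.
||x|| = 9.7492
Step 2: Compute scaling factor.
scale = max(0, 1 - 3.78/9.7492) = 0.6123
Step 3: prox(x) = [3.8543, -4.0045, 2.1771]
||prox(x)|| = 5.9692
Step 4: Proximal objective.
0.5*||prox-x||^2 = 7.1442
lambda*||prox|| = 22.5636
Total = 29.7079


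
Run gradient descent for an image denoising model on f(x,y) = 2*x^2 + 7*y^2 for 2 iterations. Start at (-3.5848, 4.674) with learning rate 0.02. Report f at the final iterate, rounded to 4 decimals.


Gradient descent on f(x,y) = 2*x^2 + 7*y^2.
Starting point: (-3.5848, 4.674), alpha = 0.02
Step 1: grad_x = 2*2*-3.5848 = -14.3392, grad_y = 2*7*4.674 = 65.436
  x_1 = -3.5848 - 0.02*-14.3392 = -3.298
  y_1 = 4.674 - 0.02*65.436 = 3.3653
Step 2: grad_x = 2*2*-3.298 = -13.1921, grad_y = 2*7*3.3653 = 47.1139
  x_2 = -3.298 - 0.02*-13.1921 = -3.0342
  y_2 = 3.3653 - 0.02*47.1139 = 2.423
f(-3.0342, 2.423) = 2*(-3.0342)^2 + 7*2.423^2 = 59.509


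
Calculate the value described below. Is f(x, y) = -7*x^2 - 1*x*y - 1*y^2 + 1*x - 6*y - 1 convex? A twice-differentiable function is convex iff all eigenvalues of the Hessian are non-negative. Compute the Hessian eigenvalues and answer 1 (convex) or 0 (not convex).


The Hessian of f(x,y) = -7*x^2 - 1*x*y - 1*y^2 + 1*x - 6*y - 1 is:
H = [[-14, -1], [-1, -2]]
Trace = -14 - 2 = -16
Determinant = -14*-2 - (-1)^2 = 27
Discriminant = (-16)^2 - 4*27 = 148.0
Eigenvalues: lambda_1 = -14.0828, lambda_2 = -1.9172
The function is not convex.

0


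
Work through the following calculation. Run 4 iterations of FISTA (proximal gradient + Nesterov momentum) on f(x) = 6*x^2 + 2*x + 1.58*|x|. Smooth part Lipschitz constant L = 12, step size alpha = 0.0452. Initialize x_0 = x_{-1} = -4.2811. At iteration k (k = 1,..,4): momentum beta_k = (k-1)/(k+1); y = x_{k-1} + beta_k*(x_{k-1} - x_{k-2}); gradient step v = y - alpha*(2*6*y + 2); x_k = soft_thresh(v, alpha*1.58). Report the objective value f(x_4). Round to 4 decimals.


FISTA on f(x) = 6*x^2 + 2*x + 1.58*|x|
L = 12, alpha = 0.0452
Iteration 1: beta = 0.0, y = -4.2811 + 0.0*(-4.2811 + 4.2811) = -4.2811
  grad(y) = -49.3732, v = y - alpha*grad = -2.0494
  prox(v) = soft_thresh(-2.0494, 0.0714) = -1.978
Iteration 2: beta = 0.3333, y = -1.978 + 0.3333*(-1.978 + 4.2811) = -1.2103
  grad(y) = -12.5238, v = y - alpha*grad = -0.6442
  prox(v) = soft_thresh(-0.6442, 0.0714) = -0.5728
Iteration 3: beta = 0.5, y = -0.5728 + 0.5*(-0.5728 + 1.978) = 0.1298
  grad(y) = 3.5572, v = y - alpha*grad = -0.031
  prox(v) = soft_thresh(-0.031, 0.0714) = 0.0
Iteration 4: beta = 0.6, y = 0.0 + 0.6*(0.0 + 0.5728) = 0.3437
  grad(y) = 6.1244, v = y - alpha*grad = 0.0669
  prox(v) = soft_thresh(0.0669, 0.0714) = 0.0
f(x_4) = 6*0.0^2 + 2*0.0 + 1.58*|0.0| = 0.0


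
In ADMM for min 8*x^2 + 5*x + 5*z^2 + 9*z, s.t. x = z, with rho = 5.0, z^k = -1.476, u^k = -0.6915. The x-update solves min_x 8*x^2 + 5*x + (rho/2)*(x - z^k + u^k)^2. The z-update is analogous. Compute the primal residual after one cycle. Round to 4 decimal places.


ADMM iteration with rho = 5.0, z^k = -1.476, u^k = -0.6915
Step 1: x-update.
Minimize 8*x^2 + 5*x + (5.0/2)*(x + 1.476 - 0.6915)^2
FOC: (2*8 + 5.0)*x = -5 + 5.0*(-1.476 + 0.6915)
x^{k+1} = -0.4249
Step 2: z-update.
Minimize 5*z^2 + 9*z + (5.0/2)*(-0.4249 - z - 0.6915)^2
FOC: (2*5 + 5.0)*z = -9 + 5.0*(-0.4249 - 0.6915)
z^{k+1} = -0.9721
Step 3: u-update.
u^{k+1} = -0.6915 - 0.4249 + 0.9721 = -0.1443
Step 4: Primal residual = |-0.4249 + 0.9721| = 0.5472


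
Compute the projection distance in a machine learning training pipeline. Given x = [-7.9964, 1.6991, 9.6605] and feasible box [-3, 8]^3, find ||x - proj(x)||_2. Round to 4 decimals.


Project each component onto [-3, 8].
clip(-7.9964) = -3.0, clip(1.6991) = 1.6991, clip(9.6605) = 8.0
Projection = [-3.0, 1.6991, 8.0]
Squared diffs: [24.964, 0.0, 2.7573]
Distance = sqrt(27.7213) = 5.2651


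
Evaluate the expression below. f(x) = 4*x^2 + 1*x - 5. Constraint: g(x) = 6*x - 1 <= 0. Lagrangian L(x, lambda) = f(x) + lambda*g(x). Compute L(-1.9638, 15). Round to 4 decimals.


Step 1: Evaluate f(x).
f(-1.9638) = 4*(-1.9638)^2 + 1*(-1.9638) - 5 = 8.4622
Step 2: Evaluate g(x).
g(-1.9638) = 6*-1.9638 - 1 = -12.7828
Step 3: Compute Lagrangian.
L = 8.4622 + 15*-12.7828 = -183.2798


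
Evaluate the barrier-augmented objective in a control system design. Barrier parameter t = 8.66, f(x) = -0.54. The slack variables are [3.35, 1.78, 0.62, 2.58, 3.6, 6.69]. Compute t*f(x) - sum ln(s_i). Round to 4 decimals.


Step 1: Compute log-barrier.
ln values: [1.209, 0.5766, -0.478, 0.9478, 1.2809, 1.9006]
phi = -(1.209 + 0.5766 - 0.478 + 0.9478 + 1.2809 + 1.9006) = -5.4369
Step 2: Compute augmented objective.
t*f(x) = 8.66*-0.54 = -4.6764
Total = -4.6764 - 5.4369 = -10.1133


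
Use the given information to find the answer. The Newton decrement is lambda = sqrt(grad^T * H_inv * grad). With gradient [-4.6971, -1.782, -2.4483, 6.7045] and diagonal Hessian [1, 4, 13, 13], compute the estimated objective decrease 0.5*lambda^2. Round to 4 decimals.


Step 1: H is diagonal, so H^(-1) * g = [-4.6971, -0.4455, -0.1883, 0.5157].
Step 2: g^T H^(-1) g = sum_i g_i^2 / H_ii
  = (-4.6971)^2/1 + (-1.782)^2/4 + (-2.4483)^2/13 + (6.7045)^2/13
  = 22.0627 + 0.7939 + 0.4611 + 3.4577 = 26.7754
Step 3: Objective decrease = 0.5 * g^T H^(-1) g = 13.3877


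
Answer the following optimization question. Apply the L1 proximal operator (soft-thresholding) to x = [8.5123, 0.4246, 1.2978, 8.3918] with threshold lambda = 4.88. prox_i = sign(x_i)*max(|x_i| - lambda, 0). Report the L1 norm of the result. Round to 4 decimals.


Soft-thresholding with lambda = 4.88:
prox(8.5123) = sign(8.5123)*max(|8.5123| - 4.88, 0) = 3.6323
prox(0.4246) = sign(0.4246)*max(|0.4246| - 4.88, 0) = 0.0
prox(1.2978) = sign(1.2978)*max(|1.2978| - 4.88, 0) = 0.0
prox(8.3918) = sign(8.3918)*max(|8.3918| - 4.88, 0) = 3.5118
prox(x) = [3.6323, 0.0, 0.0, 3.5118]
||prox(x)||_1 = 3.6323 + 0.0 + 0.0 + 3.5118 = 7.1441


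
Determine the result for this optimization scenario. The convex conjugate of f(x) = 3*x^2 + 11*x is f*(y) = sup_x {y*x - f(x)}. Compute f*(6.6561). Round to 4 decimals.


f*(y) = sup_x {y*x - a*x^2 - b*x} = sup_x {(y-b)*x - a*x^2}
FOC: (y - b) - 2a*x = 0 => x* = (y - b)/(2a)
x* = (6.6561 - 11)/(2*3) = -0.724
f*(6.6561) = (y-b)^2/(4a) = (6.6561 - 11)^2/(4*3)
= 18.8695/12 = 1.5725


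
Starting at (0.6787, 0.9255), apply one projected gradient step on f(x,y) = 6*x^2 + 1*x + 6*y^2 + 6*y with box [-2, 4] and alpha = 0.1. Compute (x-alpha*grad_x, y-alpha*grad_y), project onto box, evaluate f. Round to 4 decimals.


Step 1: Compute gradient at (0.6787, 0.9255).
grad_x = 2*6*0.6787 + 1 = 9.1444
grad_y = 2*6*0.9255 + 6 = 17.106
Step 2: Gradient step.
x_raw = 0.6787 - 0.1*9.1444 = -0.2357
y_raw = 0.9255 - 0.1*17.106 = -0.7851
Step 3: Project onto [-2, 4].
x_proj = clip(-0.2357) = -0.2357
y_proj = clip(-0.7851) = -0.7851
Step 4: Evaluate f.
f(-0.2357, -0.7851) = -0.9146


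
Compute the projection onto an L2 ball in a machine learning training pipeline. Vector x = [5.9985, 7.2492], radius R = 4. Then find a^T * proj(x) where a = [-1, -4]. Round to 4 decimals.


Step 1: Compute ||x|| (intermediates to 6 decimals).
||x|| = sqrt(5.9985^2 + 7.2492^2) = 9.409192
Step 2: Project.
Since ||x|| > R, scale = R/||x|| = 4/9.409192 = 0.425116, proj(x) = scale * x
proj(x) = [2.550058, 3.081751]
Step 3: Dot product.
a^T * proj(x) = -1*2.550058 - 4*3.081751 = -14.8771


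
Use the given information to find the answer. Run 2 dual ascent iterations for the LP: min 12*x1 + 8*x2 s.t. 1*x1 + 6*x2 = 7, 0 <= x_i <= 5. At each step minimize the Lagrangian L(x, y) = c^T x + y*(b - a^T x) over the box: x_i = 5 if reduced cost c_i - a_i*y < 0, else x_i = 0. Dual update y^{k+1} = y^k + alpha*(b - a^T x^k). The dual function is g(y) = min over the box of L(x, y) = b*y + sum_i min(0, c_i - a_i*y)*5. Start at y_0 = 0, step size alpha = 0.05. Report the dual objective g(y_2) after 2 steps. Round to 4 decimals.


Dual ascent for LP: min 12*x1 + 8*x2, 1*x1 + 6*x2 = 7, 0 <= x_i <= 5
Step 1: y^k = 0.0, reduced costs: (12.0, 8.0)
  x^k = (0.0, 0.0), subgradient = b - a^T x = 7.0
  y^{k+1} = 0.0 + 0.05*7.0 = 0.35
Step 2: y^k = 0.35, reduced costs: (11.65, 5.9)
  x^k = (0.0, 0.0), subgradient = b - a^T x = 7.0
  y^{k+1} = 0.35 + 0.05*7.0 = 0.7
Dual objective at y_2 = 0.7: reduced costs (11.3, 3.8), box minimizer x = (0.0, 0.0)
g(y_2) = b*y + (c1 - a1*y)*x1 + (c2 - a2*y)*x2 = 7*0.7 + 11.3*0.0 + 3.8*0.0 = 4.9 + 0.0 + 0.0 = 4.9


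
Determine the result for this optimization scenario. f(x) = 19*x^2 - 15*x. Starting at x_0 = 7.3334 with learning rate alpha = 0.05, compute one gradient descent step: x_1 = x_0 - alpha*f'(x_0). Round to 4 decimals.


We compute the gradient at x_0 and apply the update.
f'(x) = 38*x - 15
f'(7.3334) = 38*7.3334 - 15 = 263.6692
x_1 = 7.3334 - 0.05*263.6692 = -5.8501


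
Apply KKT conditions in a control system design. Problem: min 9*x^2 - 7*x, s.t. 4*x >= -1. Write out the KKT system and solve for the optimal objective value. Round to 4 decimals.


Step 1: Try lambda = 0 (constraint inactive).
Stationarity: 2*9*x - 7 = 0
x* = 7/(2*9) = 7/18 = 0.3889 (rounded; the exact value 7/18 is used below)
Check constraint: 4*0.3889 = 1.5556 >= -1 -- satisfied.
Step 2: Compute optimal value.
f(x*) = 9*(7/18)^2 - 7*(7/18) = -1.3611


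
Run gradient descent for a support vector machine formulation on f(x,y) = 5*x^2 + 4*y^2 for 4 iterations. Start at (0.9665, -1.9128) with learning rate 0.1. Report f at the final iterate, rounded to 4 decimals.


Gradient descent on f(x,y) = 5*x^2 + 4*y^2.
Starting point: (0.9665, -1.9128), alpha = 0.1
Step 1: grad_x = 2*5*0.9665 = 9.665, grad_y = 2*4*-1.9128 = -15.3024
  x_1 = 0.9665 - 0.1*9.665 = -0.0
  y_1 = -1.9128 - 0.1*-15.3024 = -0.3826
Step 2: grad_x = 2*5*-0.0 = -0.0, grad_y = 2*4*-0.3826 = -3.0605
  x_2 = -0.0 - 0.1*-0.0 = 0.0
  y_2 = -0.3826 - 0.1*-3.0605 = -0.0765
Step 3: grad_x = 2*5*0.0 = 0.0, grad_y = 2*4*-0.0765 = -0.6121
  x_3 = 0.0 - 0.1*0.0 = 0.0
  y_3 = -0.0765 - 0.1*-0.6121 = -0.0153
Step 4: grad_x = 2*5*0.0 = 0.0, grad_y = 2*4*-0.0153 = -0.1224
  x_4 = 0.0 - 0.1*0.0 = 0.0
  y_4 = -0.0153 - 0.1*-0.1224 = -0.0031
f(0.0, -0.0031) = 5*0.0^2 + 4*(-0.0031)^2 = 0.0


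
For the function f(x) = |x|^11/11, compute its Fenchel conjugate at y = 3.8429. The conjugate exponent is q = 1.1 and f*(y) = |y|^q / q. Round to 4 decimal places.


The conjugate exponent q satisfies 1/p + 1/q = 1.
p = 11, so q = 11/(11 - 1) = 1.1
|y|^q = 3.8429^1.1 = 4.3967
f*(3.8429) = 4.3967 / 1.1 = 3.997


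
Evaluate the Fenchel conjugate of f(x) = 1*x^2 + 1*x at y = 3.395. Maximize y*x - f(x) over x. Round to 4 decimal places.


f*(y) = sup_x {y*x - a*x^2 - b*x} = sup_x {(y-b)*x - a*x^2}
FOC: (y - b) - 2a*x = 0 => x* = (y - b)/(2a)
x* = (3.395 - 1)/(2*1) = 1.1975
f*(3.395) = (y-b)^2/(4a) = (3.395 - 1)^2/(4*1)
= 5.736/4 = 1.434


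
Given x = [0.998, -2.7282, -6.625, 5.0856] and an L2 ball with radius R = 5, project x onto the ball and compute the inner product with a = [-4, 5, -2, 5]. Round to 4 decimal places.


Step 1: Compute ||x|| (intermediates to 6 decimals).
||x|| = sqrt(0.998^2 + (-2.7282)^2 + (-6.625)^2 + 5.0856^2) = 8.842682
Step 2: Project.
Since ||x|| > R, scale = R/||x|| = 5/8.842682 = 0.565439, proj(x) = scale * x
proj(x) = [0.564308, -1.542631, -3.746033, 2.875597]
Step 3: Dot product.
a^T * proj(x) = -4*0.564308 + 5*(-1.542631) - 2*(-3.746033) + 5*2.875597 = 11.8997


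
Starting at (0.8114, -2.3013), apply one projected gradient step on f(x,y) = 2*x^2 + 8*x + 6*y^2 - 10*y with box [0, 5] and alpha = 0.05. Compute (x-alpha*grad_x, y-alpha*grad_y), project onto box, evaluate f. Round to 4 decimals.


Step 1: Compute gradient at (0.8114, -2.3013).
grad_x = 2*2*0.8114 + 8 = 11.2456
grad_y = 2*6*-2.3013 - 10 = -37.6156
Step 2: Gradient step.
x_raw = 0.8114 - 0.05*11.2456 = 0.2491
y_raw = -2.3013 - 0.05*-37.6156 = -0.4205
Step 3: Project onto [0, 5].
x_proj = clip(0.2491) = 0.2491
y_proj = clip(-0.4205) = 0.0
Step 4: Evaluate f.
f(0.2491, 0.0) = 2.1171


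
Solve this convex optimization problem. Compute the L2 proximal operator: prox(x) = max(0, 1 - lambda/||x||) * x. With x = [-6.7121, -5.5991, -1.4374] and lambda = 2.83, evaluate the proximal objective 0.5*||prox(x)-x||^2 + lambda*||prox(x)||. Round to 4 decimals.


Step 1: Compute ||x||.
||x|| = 8.8582
Step 2: Compute scaling factor.
scale = max(0, 1 - 2.83/8.8582) = 0.6805
Step 3: prox(x) = [-4.5677, -3.8103, -0.9782]
||prox(x)|| = 6.0282
Step 4: Proximal objective.
0.5*||prox-x||^2 = 4.0045
lambda*||prox|| = 17.0598
Total = 21.0644


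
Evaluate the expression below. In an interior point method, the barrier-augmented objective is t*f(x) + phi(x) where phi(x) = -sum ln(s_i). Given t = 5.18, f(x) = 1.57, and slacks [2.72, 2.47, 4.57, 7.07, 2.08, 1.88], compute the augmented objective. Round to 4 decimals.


Step 1: Compute log-barrier.
ln values: [1.0006, 0.9042, 1.5195, 1.9559, 0.7324, 0.6313]
phi = -(1.0006 + 0.9042 + 1.5195 + 1.9559 + 0.7324 + 0.6313) = -6.7439
Step 2: Compute augmented objective.
t*f(x) = 5.18*1.57 = 8.1326
Total = 8.1326 - 6.7439 = 1.3887


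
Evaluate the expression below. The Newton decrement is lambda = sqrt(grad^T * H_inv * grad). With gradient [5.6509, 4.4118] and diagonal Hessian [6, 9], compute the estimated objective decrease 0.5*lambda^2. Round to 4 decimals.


Step 1: H is diagonal, so H^(-1) * g = [0.9418, 0.4902].
Step 2: g^T H^(-1) g = sum_i g_i^2 / H_ii
  = (5.6509)^2/6 + (4.4118)^2/9
  = 5.3221 + 2.1627 = 7.4848
Step 3: Objective decrease = 0.5 * g^T H^(-1) g = 3.7424


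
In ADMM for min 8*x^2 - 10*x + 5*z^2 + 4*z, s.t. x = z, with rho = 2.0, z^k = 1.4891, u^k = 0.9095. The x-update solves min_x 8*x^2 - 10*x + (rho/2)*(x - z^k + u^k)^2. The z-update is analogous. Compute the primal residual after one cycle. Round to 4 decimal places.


ADMM iteration with rho = 2.0, z^k = 1.4891, u^k = 0.9095
Step 1: x-update.
Minimize 8*x^2 - 10*x + (2.0/2)*(x - 1.4891 + 0.9095)^2
FOC: (2*8 + 2.0)*x = 10 + 2.0*(1.4891 - 0.9095)
x^{k+1} = 0.62
Step 2: z-update.
Minimize 5*z^2 + 4*z + (2.0/2)*(0.62 - z + 0.9095)^2
FOC: (2*5 + 2.0)*z = -4 + 2.0*(0.62 + 0.9095)
z^{k+1} = -0.0784
Step 3: u-update.
u^{k+1} = 0.9095 + 0.62 + 0.0784 = 1.6079
Step 4: Primal residual = |0.62 + 0.0784| = 0.6984


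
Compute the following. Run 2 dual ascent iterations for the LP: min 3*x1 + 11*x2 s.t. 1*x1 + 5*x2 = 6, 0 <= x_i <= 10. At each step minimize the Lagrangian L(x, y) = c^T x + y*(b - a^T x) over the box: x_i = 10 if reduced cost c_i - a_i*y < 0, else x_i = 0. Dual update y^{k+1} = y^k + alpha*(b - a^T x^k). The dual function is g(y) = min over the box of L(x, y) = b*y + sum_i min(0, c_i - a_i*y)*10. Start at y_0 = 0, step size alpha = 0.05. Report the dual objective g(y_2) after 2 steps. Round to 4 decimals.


Dual ascent for LP: min 3*x1 + 11*x2, 1*x1 + 5*x2 = 6, 0 <= x_i <= 10
Step 1: y^k = 0.0, reduced costs: (3.0, 11.0)
  x^k = (0.0, 0.0), subgradient = b - a^T x = 6.0
  y^{k+1} = 0.0 + 0.05*6.0 = 0.3
Step 2: y^k = 0.3, reduced costs: (2.7, 9.5)
  x^k = (0.0, 0.0), subgradient = b - a^T x = 6.0
  y^{k+1} = 0.3 + 0.05*6.0 = 0.6
Dual objective at y_2 = 0.6: reduced costs (2.4, 8.0), box minimizer x = (0.0, 0.0)
g(y_2) = b*y + (c1 - a1*y)*x1 + (c2 - a2*y)*x2 = 6*0.6 + 2.4*0.0 + 8.0*0.0 = 3.6 + 0.0 + 0.0 = 3.6


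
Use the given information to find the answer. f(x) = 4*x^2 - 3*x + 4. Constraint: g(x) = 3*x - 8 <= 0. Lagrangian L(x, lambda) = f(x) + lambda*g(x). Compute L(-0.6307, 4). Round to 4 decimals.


Step 1: Evaluate f(x).
f(-0.6307) = 4*(-0.6307)^2 - 3*(-0.6307) + 4 = 7.4832
Step 2: Evaluate g(x).
g(-0.6307) = 3*-0.6307 - 8 = -9.8921
Step 3: Compute Lagrangian.
L = 7.4832 + 4*-9.8921 = -32.0852


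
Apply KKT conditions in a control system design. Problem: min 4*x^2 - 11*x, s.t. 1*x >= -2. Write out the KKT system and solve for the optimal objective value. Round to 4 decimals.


Step 1: Try lambda = 0 (constraint inactive).
Stationarity: 2*4*x - 11 = 0
x* = 11/(2*4) = 1.375
Check constraint: 1*1.375 = 1.375 >= -2 -- satisfied.
Step 2: Compute optimal value.
f(x*) = 4*1.375^2 - 11*1.375 = -7.5625
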